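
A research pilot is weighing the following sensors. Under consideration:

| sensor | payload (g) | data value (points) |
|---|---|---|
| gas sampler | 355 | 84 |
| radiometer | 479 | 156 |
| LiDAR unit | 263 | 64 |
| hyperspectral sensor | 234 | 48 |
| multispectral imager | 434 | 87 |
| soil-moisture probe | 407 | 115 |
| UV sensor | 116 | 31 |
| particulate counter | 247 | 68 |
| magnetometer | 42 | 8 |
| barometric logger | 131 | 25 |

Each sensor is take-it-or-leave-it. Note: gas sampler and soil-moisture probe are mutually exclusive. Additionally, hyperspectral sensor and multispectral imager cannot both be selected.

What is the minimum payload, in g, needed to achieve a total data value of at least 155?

479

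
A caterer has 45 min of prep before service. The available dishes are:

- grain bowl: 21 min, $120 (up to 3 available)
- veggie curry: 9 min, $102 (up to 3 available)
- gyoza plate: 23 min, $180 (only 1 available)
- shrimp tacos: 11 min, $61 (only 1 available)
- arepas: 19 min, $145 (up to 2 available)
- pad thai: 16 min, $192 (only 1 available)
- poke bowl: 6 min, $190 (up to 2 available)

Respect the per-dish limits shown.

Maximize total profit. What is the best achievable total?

Ranking by ratio (profit/min): poke bowl 31.67, pad thai 12.00, veggie curry 11.33.
Greedy by ratio would take veggie curry + pad thai + 2×poke bowl: 37 min used, total 674.
Dropping pad thai frees 16 min; slotting in 2×veggie curry (18 min) lifts the total to 686 at 39 min.

686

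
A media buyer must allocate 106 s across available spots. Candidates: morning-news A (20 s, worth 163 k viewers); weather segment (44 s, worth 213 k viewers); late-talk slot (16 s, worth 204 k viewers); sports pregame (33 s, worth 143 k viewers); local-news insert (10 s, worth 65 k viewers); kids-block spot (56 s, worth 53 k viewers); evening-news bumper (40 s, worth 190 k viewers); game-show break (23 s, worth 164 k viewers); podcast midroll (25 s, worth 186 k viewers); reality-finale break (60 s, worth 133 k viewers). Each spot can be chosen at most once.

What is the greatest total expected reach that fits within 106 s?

782

Best packing: morning-news A + late-talk slot + local-news insert + game-show break + podcast midroll — 94 s, 782 total.
The closest alternative, morning-news A + weather segment + late-talk slot + podcast midroll, reaches only 766.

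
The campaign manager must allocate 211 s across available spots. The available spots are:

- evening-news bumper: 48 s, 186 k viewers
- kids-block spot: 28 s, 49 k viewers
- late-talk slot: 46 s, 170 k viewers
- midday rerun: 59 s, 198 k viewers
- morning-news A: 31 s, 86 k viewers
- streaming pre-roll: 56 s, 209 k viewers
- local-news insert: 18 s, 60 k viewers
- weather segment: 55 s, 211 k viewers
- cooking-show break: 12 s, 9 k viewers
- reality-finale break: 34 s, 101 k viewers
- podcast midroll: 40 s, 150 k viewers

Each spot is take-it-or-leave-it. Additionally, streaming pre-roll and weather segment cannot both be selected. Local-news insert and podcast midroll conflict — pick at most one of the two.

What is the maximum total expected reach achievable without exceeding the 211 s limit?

765

Taking evening-news bumper + late-talk slot + midday rerun + weather segment: 208 s used, 765 in expected reach.
The closest alternative, evening-news bumper + late-talk slot + midday rerun + streaming pre-roll, reaches only 763.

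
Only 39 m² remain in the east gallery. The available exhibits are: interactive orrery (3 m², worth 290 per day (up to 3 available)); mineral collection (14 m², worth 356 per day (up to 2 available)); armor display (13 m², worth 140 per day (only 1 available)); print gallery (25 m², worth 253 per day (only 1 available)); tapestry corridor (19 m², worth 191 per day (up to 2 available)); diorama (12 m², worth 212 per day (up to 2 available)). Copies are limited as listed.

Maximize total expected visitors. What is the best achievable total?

1582

Density check — interactive orrery 96.67, mineral collection 25.43, diorama 17.67, armor display 10.77 are the best per m².
3×interactive orrery + 2×mineral collection uses 37 of the 39 m² and totals 1582.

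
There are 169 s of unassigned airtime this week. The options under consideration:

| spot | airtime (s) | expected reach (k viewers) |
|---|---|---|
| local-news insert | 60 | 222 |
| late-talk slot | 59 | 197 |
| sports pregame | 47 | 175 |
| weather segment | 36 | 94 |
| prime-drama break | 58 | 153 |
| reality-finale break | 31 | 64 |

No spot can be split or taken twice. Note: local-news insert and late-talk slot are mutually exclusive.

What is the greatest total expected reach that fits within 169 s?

550

By expected reach per s: sports pregame 3.72, local-news insert 3.70, late-talk slot 3.34 lead.
Local-news insert + sports pregame + prime-drama break uses 165 of the 169 s and totals 550.
The closest alternative, late-talk slot + sports pregame + prime-drama break, reaches only 525.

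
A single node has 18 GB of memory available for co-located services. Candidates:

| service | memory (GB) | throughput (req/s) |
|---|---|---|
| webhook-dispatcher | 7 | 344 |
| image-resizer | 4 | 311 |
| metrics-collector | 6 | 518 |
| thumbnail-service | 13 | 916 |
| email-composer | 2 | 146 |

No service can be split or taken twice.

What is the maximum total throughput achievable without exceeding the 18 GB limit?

1227

Density check — metrics-collector 86.33, image-resizer 77.75, email-composer 73.00 are the best per GB.
Taking the top-ratio services first gives image-resizer + metrics-collector + email-composer for 975 (12 GB).
The 8 GB tied up in metrics-collector and email-composer is better spent on thumbnail-service — total rises to 1227 (17 GB).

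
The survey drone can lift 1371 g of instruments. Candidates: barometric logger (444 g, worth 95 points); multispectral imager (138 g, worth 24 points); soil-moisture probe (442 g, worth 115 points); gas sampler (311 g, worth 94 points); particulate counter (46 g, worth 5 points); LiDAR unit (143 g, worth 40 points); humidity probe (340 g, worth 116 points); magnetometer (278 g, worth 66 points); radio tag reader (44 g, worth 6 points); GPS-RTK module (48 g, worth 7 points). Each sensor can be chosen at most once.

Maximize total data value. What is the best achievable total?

391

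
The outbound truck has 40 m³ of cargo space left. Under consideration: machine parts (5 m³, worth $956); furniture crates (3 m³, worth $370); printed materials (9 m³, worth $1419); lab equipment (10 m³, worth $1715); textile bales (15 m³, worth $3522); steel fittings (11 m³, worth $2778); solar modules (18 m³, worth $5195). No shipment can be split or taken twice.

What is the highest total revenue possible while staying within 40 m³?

9688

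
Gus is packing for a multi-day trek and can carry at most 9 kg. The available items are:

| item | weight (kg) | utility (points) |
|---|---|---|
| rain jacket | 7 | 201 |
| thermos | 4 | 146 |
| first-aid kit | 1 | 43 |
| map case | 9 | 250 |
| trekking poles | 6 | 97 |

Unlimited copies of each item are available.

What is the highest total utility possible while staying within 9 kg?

387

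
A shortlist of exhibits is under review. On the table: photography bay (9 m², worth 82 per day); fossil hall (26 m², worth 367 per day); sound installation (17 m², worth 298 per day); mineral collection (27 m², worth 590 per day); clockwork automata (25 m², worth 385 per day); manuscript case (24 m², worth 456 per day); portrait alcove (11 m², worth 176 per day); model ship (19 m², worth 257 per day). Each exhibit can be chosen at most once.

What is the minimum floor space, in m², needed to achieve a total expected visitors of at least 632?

35

Need the lightest bundle worth ≥ 632.
manuscript case + portrait alcove reaches 632 using 35 m².
Any bundle with less than 35 m² falls short of 632.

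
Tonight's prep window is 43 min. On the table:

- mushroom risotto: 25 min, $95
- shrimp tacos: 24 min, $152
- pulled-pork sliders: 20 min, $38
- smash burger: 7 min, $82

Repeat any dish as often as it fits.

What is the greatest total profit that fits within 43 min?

492

Ranking by ratio (profit/min): smash burger 11.71, shrimp tacos 6.33, mushroom risotto 3.80, pulled-pork sliders 1.90.
The ratio ordering already packs tightly: 6×smash burger, 42 min, 492.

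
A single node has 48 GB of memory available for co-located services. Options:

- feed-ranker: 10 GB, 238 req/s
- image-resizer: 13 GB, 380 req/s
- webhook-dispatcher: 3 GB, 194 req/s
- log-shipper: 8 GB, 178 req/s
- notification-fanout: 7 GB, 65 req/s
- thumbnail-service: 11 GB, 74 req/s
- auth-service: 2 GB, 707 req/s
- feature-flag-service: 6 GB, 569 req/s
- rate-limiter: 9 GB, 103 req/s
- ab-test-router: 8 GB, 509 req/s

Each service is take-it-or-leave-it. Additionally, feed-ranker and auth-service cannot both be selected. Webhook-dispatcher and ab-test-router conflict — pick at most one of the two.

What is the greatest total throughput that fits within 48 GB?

2446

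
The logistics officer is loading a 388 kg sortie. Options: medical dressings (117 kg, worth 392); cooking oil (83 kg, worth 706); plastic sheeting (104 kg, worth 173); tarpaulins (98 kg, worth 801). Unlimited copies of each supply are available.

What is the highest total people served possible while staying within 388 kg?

3109

By people served per kg: cooking oil 8.51, tarpaulins 8.17, medical dressings 3.35, plastic sheeting 1.66 lead.
Taking the top-ratio supplies first gives 4×cooking oil for 2824 (332 kg).
The 249 kg tied up in 3×cooking oil is better spent on 3×tarpaulins — total rises to 3109 (377 kg).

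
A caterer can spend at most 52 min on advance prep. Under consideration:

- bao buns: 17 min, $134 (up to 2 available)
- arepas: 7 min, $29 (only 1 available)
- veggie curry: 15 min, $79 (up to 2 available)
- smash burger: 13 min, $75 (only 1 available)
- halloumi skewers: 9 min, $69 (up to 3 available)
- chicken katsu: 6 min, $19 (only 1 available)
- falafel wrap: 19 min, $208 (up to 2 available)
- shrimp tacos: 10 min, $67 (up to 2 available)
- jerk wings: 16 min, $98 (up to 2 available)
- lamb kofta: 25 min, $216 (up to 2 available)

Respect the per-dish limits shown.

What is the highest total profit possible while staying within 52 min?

491

Density check — falafel wrap 10.95, lamb kofta 8.64, bao buns 7.88, halloumi skewers 7.67 are the best per min.
Filling by ratio: halloumi skewers + 2×falafel wrap for 485, with 5 min left unused.
Replace halloumi skewers with smash burger: the trade gains 6 net, giving 491 at 51 min.
No other feasible combination exceeds 491.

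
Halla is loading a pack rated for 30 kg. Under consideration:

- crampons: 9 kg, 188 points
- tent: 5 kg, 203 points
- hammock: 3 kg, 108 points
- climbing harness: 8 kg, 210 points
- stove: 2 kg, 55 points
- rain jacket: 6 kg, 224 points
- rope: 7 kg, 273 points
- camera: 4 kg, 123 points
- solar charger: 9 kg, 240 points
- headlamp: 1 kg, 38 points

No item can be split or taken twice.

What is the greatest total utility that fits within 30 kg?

1056

Taking the top-ratio items first gives tent + hammock + stove + rain jacket + rope + camera + headlamp for 1024 (28 kg).
Replace stove and camera with climbing harness: the trade gains 32 net, giving 1056 at 30 kg.
Next best is tent + hammock + rain jacket + rope + solar charger at 1048 (30 kg) — short by 8.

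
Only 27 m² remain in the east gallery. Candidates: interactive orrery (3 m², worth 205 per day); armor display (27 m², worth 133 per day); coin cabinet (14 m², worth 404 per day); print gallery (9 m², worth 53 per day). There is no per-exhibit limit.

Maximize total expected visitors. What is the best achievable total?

Taking 9×interactive orrery: 27 m² used, 1845 in expected visitors.
Nothing else within 27 m² beats 1845.

1845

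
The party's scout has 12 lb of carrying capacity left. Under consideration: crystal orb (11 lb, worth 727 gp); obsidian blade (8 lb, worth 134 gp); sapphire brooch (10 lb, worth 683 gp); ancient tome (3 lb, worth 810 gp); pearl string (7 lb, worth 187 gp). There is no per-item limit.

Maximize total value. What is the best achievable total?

3240

Best packing: 4×ancient tome — 12 lb, 3240 total.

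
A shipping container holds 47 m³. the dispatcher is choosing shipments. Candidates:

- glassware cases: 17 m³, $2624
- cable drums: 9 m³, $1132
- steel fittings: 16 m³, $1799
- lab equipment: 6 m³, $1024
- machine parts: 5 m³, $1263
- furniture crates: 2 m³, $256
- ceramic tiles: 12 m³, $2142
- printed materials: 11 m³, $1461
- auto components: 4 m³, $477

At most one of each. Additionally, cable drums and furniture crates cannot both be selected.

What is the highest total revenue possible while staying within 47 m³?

Best packing: glassware cases + lab equipment + machine parts + furniture crates + ceramic tiles + auto components — 46 m³, 7786 total.
An exhaustive check of the 512 subsets confirms 7786.

7786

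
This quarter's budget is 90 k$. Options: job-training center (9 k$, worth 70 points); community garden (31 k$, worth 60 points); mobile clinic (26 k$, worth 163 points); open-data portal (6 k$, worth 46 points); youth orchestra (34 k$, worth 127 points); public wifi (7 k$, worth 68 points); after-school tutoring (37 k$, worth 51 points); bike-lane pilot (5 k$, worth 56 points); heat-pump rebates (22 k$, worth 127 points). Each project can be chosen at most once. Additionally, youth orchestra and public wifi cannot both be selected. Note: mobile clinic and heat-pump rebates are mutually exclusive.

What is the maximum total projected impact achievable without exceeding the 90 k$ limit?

463

Best packing: job-training center + community garden + mobile clinic + open-data portal + public wifi + bike-lane pilot — 84 k$, 463 total.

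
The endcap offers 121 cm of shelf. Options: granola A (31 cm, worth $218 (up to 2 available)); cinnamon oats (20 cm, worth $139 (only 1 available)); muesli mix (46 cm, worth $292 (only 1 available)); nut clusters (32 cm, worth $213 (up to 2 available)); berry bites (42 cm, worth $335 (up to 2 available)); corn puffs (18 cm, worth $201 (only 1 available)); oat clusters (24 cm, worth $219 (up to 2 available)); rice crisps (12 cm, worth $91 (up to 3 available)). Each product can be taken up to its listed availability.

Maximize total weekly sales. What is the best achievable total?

1065

Density check — corn puffs 11.17, oat clusters 9.12, berry bites 7.98, rice crisps 7.58 are the best per cm.
Best packing: berry bites + corn puffs + 2×oat clusters + rice crisps — 120 cm, 1065 total.
No other feasible combination exceeds 1065.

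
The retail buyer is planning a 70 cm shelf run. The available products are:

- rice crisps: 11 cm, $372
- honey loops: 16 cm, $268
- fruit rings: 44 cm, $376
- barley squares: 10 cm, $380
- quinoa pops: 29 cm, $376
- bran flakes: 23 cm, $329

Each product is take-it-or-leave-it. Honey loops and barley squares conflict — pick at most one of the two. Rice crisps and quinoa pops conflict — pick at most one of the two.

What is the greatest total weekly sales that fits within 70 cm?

Taking rice crisps + fruit rings + barley squares: 65 cm used, 1128 in weekly sales.
The spare 5 cm is too small for any remaining product, and no feasible exchange beats 1128.

1128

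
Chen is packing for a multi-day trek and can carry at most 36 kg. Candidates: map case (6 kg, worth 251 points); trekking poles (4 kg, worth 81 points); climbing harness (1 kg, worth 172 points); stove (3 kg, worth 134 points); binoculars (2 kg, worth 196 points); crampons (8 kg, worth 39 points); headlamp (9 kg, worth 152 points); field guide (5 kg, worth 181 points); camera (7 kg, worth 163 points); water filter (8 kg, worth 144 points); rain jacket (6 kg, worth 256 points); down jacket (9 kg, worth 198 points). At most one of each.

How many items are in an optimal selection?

8

Optimal total is 1469.
One optimal bundle: map case + trekking poles + climbing harness + stove + binoculars + field guide + rain jacket + down jacket (36 kg).
Every optimal selection uses 8 items.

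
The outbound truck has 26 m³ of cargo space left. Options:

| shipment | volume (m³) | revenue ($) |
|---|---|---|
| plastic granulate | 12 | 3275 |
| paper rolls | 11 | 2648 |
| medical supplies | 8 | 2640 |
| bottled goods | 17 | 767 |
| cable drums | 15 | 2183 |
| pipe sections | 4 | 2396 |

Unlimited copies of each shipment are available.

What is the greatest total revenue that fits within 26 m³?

14376

6×pipe sections uses 24 of the 26 m³ and totals 14376.
The spare 2 m³ is too small for any remaining shipment, and no exchange beats 14376.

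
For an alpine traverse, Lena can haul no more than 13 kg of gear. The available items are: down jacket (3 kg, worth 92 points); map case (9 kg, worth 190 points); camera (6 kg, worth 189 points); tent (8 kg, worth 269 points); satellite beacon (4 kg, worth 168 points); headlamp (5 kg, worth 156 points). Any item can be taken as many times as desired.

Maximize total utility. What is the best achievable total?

504

3×satellite beacon uses 12 of the 13 kg and totals 504.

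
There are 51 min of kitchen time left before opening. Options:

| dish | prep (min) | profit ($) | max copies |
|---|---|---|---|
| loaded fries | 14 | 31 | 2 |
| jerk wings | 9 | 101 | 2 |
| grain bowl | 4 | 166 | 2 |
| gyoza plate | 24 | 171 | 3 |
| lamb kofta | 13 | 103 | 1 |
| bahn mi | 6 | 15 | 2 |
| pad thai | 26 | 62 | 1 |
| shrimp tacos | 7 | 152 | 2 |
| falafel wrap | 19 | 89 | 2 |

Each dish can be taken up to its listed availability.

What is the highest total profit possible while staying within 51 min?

855

Greedy by ratio would take 2×jerk wings + 2×grain bowl + bahn mi + 2×shrimp tacos: 46 min used, total 853.
The 9 min tied up in jerk wings is better spent on lamb kofta — total rises to 855 (50 min).
No other feasible combination exceeds 855.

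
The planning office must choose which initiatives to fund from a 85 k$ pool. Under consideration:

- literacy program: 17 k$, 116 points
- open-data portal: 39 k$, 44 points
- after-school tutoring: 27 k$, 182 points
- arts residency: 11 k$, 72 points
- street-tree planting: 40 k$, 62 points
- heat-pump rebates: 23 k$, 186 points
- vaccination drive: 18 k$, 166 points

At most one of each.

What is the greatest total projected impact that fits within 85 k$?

650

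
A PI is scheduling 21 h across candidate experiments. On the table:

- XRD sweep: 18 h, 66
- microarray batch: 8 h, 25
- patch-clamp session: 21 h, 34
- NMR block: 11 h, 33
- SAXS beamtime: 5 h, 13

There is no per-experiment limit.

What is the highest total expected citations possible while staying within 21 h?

66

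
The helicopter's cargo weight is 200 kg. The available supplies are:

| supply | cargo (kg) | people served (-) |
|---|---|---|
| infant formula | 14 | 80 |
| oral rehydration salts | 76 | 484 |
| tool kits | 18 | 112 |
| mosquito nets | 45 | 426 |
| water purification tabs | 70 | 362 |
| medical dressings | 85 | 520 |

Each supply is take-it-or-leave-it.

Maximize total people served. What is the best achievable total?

Filling by ratio: infant formula + oral rehydration salts + tool kits + mosquito nets for 1102, with 47 kg left unused.
Using the slack differently, mosquito nets + water purification tabs + medical dressings comes to 1308 at 200 kg.
The closest alternative, oral rehydration salts + mosquito nets + water purification tabs, reaches only 1272.

1308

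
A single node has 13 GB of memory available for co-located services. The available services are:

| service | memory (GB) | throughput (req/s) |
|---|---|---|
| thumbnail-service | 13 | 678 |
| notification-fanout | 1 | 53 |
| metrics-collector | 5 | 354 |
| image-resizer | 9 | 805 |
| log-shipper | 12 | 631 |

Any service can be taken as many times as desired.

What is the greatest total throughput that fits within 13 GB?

Density check — image-resizer 89.44, metrics-collector 70.80, notification-fanout 53.00, log-shipper 52.58 are the best per GB.
Taking 4×notification-fanout + image-resizer: 13 GB used, 1017 in throughput.
Nothing else within 13 GB beats 1017.

1017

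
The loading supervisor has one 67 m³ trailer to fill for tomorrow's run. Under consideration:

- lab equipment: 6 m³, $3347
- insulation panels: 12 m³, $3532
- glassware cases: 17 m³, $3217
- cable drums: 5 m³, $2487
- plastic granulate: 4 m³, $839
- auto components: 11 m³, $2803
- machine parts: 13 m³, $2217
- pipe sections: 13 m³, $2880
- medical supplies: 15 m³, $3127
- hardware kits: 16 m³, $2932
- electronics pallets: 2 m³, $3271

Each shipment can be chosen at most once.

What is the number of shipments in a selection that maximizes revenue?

7

Best achievable revenue is 21537.
One optimal bundle: lab equipment + insulation panels + glassware cases + cable drums + auto components + pipe sections + electronics pallets (66 m³).
Any selection reaching 21537 contains exactly 7 shipments.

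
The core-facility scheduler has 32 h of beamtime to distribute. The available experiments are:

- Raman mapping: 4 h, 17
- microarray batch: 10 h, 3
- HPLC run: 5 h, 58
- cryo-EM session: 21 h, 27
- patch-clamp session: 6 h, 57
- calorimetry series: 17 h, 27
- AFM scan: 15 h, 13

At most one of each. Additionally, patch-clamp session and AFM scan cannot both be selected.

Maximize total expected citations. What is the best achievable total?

159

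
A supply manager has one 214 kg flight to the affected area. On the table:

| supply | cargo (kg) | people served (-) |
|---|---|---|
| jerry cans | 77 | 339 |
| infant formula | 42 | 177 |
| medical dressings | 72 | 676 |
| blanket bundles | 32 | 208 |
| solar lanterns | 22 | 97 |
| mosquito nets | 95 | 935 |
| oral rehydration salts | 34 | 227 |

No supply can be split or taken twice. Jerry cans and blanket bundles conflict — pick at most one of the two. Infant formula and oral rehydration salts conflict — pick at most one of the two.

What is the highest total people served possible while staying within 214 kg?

1838

Density check — mosquito nets 9.84, medical dressings 9.39, oral rehydration salts 6.68, blanket bundles 6.50 are the best per kg.
Taking medical dressings + mosquito nets + oral rehydration salts: 201 kg used, 1838 in people served.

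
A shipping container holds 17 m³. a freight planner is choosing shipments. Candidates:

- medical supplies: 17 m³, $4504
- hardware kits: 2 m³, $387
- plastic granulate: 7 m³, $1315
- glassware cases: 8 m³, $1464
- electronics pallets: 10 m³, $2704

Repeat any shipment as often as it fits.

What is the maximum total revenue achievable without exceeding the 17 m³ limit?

4504

A density-first pass picks 3×hardware kits + electronics pallets — 3865 at 16 m³.
Dropping 3×hardware kits and electronics pallets frees 16 m³; slotting in medical supplies (17 m³) lifts the total to 4504 at 17 m³.
That's the maximum — no swap from here does better than 4504.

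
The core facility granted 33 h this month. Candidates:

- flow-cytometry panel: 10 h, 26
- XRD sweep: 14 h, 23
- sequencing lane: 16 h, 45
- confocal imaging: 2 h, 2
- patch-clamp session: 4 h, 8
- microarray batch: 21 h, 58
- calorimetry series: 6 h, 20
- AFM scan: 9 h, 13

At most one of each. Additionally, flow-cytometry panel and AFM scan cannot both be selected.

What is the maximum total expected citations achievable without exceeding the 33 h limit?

91

Density check — calorimetry series 3.33, sequencing lane 2.81, microarray batch 2.76, flow-cytometry panel 2.60 are the best per h.
Taking flow-cytometry panel + sequencing lane + calorimetry series: 32 h used, 91 in expected citations.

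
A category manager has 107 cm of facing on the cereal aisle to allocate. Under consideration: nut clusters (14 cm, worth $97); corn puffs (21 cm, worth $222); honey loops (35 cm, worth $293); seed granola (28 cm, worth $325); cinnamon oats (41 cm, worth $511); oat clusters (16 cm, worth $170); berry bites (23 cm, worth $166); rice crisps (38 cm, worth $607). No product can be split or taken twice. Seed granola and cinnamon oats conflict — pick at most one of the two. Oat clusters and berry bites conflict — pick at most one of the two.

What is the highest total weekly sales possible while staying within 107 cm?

Taking corn puffs + cinnamon oats + rice crisps: 100 cm used, 1340 in weekly sales.
An exhaustive check of the 256 subsets confirms 1340.

1340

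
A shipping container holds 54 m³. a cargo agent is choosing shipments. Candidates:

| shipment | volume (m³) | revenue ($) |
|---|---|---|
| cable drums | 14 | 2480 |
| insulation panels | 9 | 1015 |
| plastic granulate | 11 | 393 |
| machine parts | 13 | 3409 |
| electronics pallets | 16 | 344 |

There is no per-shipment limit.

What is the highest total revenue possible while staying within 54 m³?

The ratio ordering already packs tightly: 4×machine parts, 52 m³, 13636.

13636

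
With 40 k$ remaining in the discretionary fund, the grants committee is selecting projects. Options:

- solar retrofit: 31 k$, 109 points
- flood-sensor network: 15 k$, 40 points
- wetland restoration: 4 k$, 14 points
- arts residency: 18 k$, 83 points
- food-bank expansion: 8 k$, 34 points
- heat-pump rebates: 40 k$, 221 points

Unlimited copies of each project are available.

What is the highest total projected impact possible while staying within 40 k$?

Ranking by ratio (projected impact/k$): heat-pump rebates 5.53, arts residency 4.61, food-bank expansion 4.25.
The ratio ordering already packs tightly: heat-pump rebates, 40 k$, 221.

221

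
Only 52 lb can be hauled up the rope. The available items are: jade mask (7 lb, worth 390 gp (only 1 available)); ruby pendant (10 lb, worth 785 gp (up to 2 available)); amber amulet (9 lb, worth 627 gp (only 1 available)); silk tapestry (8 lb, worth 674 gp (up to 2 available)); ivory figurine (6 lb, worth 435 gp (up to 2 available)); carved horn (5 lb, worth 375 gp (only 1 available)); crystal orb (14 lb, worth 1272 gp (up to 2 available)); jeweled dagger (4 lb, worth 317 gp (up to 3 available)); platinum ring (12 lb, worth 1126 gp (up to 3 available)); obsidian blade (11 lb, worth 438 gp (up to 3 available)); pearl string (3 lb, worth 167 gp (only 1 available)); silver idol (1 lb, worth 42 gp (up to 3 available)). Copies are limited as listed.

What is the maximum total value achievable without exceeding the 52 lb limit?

4796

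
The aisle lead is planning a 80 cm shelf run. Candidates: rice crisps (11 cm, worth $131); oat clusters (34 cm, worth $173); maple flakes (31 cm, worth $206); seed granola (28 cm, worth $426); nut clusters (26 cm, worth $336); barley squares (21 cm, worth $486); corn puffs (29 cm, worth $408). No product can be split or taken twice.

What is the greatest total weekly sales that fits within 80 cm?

The ratio ordering already packs tightly: seed granola + barley squares + corn puffs, 78 cm, 1320.
Next best is seed granola + nut clusters + barley squares at 1248 (75 cm) — short by 72.

1320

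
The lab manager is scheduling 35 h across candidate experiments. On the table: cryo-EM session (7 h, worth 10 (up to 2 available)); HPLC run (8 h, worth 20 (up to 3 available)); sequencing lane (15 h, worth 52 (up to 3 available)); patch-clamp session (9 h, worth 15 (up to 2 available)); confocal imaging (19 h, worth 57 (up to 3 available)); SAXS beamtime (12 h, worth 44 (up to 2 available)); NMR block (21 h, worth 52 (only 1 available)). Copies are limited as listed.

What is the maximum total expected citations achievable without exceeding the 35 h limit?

Taking the top-ratio experiments first gives HPLC run + 2×SAXS beamtime for 108 (32 h).
Replace SAXS beamtime with sequencing lane: the trade gains 8 net, giving 116 at 35 h.
No other feasible combination exceeds 116.

116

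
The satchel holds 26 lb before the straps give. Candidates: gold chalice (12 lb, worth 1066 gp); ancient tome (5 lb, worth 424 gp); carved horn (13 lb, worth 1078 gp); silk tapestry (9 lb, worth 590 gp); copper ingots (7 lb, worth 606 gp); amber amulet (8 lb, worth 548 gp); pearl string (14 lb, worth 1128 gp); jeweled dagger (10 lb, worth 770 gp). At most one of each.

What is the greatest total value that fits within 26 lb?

By value per lb: gold chalice 88.83, copper ingots 86.57, ancient tome 84.80, carved horn 82.92 lead.
A density-first pass picks gold chalice + ancient tome + copper ingots — 2096 at 24 lb.
Replace ancient tome and copper ingots with pearl string: the trade gains 98 net, giving 2194 at 26 lb.
Next best is ancient tome + copper ingots + pearl string at 2158 (26 lb) — short by 36.

2194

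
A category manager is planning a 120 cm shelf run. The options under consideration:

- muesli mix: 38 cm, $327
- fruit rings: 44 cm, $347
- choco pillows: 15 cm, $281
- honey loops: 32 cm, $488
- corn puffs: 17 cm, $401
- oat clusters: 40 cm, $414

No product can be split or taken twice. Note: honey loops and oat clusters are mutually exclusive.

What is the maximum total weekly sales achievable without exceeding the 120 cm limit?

Taking fruit rings + choco pillows + honey loops + corn puffs: 108 cm used, 1517 in weekly sales.
That's the maximum — no feasible swap from here does better than 1517.

1517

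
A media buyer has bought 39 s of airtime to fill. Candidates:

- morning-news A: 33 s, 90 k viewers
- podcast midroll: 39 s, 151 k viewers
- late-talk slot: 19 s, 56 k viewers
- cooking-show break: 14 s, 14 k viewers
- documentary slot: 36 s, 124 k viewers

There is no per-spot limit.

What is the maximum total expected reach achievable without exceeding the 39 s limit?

By expected reach per s: podcast midroll 3.87, documentary slot 3.44, late-talk slot 2.95 lead.
The ratio ordering already packs tightly: podcast midroll, 39 s, 151.

151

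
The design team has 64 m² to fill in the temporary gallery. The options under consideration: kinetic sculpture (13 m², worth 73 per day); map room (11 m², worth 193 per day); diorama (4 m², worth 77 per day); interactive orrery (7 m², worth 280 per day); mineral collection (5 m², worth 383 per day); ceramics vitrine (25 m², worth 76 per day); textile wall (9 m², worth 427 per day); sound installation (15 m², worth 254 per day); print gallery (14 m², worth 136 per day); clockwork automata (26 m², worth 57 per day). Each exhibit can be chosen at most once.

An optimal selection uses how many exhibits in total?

Optimal total is 1687.
One optimal bundle: kinetic sculpture + map room + diorama + interactive orrery + mineral collection + textile wall + sound installation (64 m²).
All optima have 7 exhibits.

7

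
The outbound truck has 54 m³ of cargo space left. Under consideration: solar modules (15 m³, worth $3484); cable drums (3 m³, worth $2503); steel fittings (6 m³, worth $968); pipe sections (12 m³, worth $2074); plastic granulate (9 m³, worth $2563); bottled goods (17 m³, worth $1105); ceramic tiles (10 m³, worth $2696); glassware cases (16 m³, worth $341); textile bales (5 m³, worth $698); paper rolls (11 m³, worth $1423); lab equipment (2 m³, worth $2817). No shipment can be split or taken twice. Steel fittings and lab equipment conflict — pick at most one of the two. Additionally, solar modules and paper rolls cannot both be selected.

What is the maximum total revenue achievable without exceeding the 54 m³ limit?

Solar modules + cable drums + pipe sections + plastic granulate + ceramic tiles + lab equipment uses 51 of the 54 m³ and totals 16137.
That's the maximum — no feasible swap from here does better than 16137.

16137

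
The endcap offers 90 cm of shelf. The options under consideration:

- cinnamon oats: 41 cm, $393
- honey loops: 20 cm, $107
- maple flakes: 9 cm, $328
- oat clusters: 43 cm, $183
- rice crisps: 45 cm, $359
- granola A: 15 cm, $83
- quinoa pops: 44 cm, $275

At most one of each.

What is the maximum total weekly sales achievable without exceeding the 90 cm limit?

911

Density check — maple flakes 36.44, cinnamon oats 9.59, rice crisps 7.98 are the best per cm.
Taking cinnamon oats + honey loops + maple flakes + granola A: 85 cm used, 911 in weekly sales.
Next best is honey loops + maple flakes + rice crisps + granola A at 877 (89 cm) — short by 34.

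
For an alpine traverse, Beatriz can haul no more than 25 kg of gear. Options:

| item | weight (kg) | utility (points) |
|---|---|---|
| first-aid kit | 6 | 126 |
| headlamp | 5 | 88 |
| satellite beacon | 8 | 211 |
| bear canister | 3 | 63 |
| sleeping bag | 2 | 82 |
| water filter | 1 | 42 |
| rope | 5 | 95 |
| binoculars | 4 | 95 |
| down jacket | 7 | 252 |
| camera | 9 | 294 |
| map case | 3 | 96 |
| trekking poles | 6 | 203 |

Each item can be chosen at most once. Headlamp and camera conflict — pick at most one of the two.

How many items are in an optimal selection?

5

The maximum utility within 25 kg is 873.
sleeping bag + water filter + down jacket + camera + trekking poles hits 873 at 25 kg.
All optima have 5 items.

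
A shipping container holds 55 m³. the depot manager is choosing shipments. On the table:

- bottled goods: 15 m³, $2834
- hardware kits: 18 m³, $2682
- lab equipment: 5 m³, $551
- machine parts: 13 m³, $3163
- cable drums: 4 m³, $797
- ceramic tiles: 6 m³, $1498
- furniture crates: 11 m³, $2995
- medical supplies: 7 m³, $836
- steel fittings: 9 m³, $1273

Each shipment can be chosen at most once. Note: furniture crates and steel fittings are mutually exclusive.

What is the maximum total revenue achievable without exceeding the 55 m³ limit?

11838

Best packing: bottled goods + lab equipment + machine parts + cable drums + ceramic tiles + furniture crates — 54 m³, 11838 total.
Next best is bottled goods + machine parts + ceramic tiles + furniture crates + medical supplies at 11326 (52 m³) — short by 512.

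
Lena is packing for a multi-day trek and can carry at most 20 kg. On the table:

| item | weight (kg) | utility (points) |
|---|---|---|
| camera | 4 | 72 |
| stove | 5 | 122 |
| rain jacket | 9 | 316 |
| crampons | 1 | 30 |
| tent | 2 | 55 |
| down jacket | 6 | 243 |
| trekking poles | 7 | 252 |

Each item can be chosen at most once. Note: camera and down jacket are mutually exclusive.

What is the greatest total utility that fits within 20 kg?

By utility per kg: down jacket 40.50, trekking poles 36.00, rain jacket 35.11 lead.
Taking stove + rain jacket + down jacket: 20 kg used, 681 in utility.

681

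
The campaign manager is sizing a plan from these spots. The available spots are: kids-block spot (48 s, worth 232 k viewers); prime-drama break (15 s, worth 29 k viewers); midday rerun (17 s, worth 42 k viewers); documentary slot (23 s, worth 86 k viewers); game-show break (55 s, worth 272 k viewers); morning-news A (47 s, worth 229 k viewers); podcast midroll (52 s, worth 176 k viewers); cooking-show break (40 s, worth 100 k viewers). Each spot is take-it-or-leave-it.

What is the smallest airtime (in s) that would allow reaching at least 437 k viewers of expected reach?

95

Look for the lowest-airtime combination reaching 437.
kids-block spot + morning-news A reaches 461 using 95 s.
Any bundle with less than 95 s falls short of 437.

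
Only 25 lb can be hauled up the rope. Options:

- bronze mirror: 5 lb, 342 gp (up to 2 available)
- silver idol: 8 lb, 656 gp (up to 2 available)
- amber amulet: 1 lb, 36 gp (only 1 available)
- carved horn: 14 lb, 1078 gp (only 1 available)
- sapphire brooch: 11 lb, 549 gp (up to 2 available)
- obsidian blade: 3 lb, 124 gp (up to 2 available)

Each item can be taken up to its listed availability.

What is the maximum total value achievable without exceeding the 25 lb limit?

1858

Greedy by ratio would take bronze mirror + 2×silver idol + amber amulet + obsidian blade: 25 lb used, total 1814.
Replace bronze mirror and silver idol and amber amulet with carved horn: the trade gains 44 net, giving 1858 at 25 lb.
Nothing else within 25 lb beats 1858.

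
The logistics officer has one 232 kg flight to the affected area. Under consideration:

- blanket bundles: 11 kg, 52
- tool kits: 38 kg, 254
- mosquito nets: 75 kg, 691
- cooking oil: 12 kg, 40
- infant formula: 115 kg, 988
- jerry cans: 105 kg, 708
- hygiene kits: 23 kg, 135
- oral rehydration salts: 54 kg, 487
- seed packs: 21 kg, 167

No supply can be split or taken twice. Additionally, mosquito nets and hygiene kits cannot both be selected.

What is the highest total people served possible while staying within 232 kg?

1933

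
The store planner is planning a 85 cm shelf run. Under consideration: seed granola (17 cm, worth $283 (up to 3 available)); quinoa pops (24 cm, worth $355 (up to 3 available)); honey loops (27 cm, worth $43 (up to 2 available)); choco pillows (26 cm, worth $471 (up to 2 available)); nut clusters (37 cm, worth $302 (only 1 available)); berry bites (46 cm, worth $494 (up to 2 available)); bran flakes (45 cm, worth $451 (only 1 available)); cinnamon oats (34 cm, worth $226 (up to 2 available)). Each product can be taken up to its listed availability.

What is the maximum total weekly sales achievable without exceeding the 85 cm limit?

1392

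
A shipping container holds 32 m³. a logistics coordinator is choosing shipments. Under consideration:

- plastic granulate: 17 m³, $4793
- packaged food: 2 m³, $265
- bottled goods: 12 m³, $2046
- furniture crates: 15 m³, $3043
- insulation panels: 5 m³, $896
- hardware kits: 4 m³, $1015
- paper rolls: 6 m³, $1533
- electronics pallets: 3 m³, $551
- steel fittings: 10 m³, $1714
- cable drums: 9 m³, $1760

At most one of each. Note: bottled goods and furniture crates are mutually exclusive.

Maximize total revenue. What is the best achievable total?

8237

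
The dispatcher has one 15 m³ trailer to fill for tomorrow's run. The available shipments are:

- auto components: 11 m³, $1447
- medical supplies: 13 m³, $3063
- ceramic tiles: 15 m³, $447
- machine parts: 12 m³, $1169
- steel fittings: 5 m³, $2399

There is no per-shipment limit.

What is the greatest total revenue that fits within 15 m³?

7197

Density check — steel fittings 479.80, medical supplies 235.62, auto components 131.55, machine parts 97.42 are the best per m³.
Taking 3×steel fittings: 15 m³ used, 7197 in revenue.
That's the maximum — no swap from here does better than 7197.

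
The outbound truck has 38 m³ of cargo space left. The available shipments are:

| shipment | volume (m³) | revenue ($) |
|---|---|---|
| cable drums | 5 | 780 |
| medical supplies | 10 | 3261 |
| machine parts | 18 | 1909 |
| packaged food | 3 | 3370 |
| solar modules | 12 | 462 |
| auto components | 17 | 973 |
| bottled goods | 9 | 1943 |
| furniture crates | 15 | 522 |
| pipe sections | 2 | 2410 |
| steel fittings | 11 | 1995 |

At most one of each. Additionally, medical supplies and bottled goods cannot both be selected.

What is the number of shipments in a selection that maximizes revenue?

Optimal total is 11816.
For example cable drums + medical supplies + packaged food + pipe sections + steel fittings achieves it, using 31 m³.
Any selection reaching 11816 contains exactly 5 shipments.

5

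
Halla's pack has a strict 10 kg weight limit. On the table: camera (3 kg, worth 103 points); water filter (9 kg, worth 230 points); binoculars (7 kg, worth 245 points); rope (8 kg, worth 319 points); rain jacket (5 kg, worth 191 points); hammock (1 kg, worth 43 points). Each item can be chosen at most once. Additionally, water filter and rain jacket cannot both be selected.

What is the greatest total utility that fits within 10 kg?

362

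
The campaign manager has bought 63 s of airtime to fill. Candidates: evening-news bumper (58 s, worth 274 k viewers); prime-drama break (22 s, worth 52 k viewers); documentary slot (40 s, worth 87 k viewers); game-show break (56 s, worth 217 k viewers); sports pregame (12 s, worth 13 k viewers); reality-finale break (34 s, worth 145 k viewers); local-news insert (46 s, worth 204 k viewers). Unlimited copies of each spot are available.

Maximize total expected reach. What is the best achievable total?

274

Ranking by ratio (expected reach/s): evening-news bumper 4.72, local-news insert 4.43, reality-finale break 4.26.
Best packing: evening-news bumper — 58 s, 274 total.
No other feasible combination exceeds 274.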